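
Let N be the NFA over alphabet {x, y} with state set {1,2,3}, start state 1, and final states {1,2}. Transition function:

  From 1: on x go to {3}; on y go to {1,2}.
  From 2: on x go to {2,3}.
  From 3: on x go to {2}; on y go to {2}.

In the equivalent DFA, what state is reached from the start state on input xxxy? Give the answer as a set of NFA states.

Start: {1}.
δ(1,x) = {3}.
Union: {3}.
After x: {3}.
δ(3,x) = {2}.
Union: {2}.
After x: {2}.
δ(2,x) = {2,3}.
Union: {2,3}.
After x: {2,3}.
δ(2,y) = ∅; δ(3,y) = {2}.
Union: {2}.
After y: {2}.

{2}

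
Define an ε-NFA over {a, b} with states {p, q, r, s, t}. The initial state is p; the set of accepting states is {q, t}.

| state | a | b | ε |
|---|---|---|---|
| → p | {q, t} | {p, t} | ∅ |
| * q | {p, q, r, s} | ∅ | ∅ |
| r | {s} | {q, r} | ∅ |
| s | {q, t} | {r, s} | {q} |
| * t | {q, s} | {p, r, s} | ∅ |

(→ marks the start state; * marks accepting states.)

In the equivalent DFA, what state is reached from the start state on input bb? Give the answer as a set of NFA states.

Start: {p}.
δ(p,b) = {p, t}.
Union: {p, t}.
After b: {p, t}.
δ(p,b) = {p, t}; δ(t,b) = {p, r, s}.
Union: {p, r, s, t}.
ε-closure gives {p, q, r, s, t}.
After b: {p, q, r, s, t}.

{p, q, r, s, t}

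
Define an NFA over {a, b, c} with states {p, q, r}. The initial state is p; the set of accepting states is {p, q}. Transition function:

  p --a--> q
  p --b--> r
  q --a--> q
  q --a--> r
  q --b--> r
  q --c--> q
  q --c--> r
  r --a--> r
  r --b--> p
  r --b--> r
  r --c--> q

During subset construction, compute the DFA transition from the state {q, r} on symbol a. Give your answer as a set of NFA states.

{q, r}

δ(q,a) = {q, r}; δ(r,a) = {r}.
Union: {q, r}.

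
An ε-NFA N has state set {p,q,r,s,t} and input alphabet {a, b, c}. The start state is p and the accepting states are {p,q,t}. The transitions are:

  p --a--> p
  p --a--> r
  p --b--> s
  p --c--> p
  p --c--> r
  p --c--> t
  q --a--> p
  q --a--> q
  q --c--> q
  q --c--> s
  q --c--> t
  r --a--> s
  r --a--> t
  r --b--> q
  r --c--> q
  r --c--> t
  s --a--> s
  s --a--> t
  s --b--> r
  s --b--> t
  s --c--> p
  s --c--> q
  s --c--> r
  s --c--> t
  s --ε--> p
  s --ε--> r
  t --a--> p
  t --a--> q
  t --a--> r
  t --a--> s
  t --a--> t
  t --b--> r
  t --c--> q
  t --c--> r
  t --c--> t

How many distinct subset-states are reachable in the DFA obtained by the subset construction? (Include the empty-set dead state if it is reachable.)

Start state of the DFA: {p} (ε-closure of the NFA start).
{p} --a--> {p,r}  [new]
{p} --b--> {p,r,s}  [new]
{p} --c--> {p,r,t}  [new]
{p,r} --a--> {p,r,s,t}  [new]
{p,r} --b--> {p,q,r,s}  [new]
{p,r} --c--> {p,q,r,t}  [new]
{p,r,s} --a--> {p,r,s,t}  [seen]
{p,r,s} --b--> {p,q,r,s,t}  [new]
{p,r,s} --c--> {p,q,r,t}  [seen]
{p,r,t} --a--> {p,q,r,s,t}  [seen]
{p,r,t} --b--> {p,q,r,s}  [seen]
{p,r,t} --c--> {p,q,r,t}  [seen]
{p,r,s,t} --a--> {p,q,r,s,t}  [seen]
{p,r,s,t} --b--> {p,q,r,s,t}  [seen]
{p,r,s,t} --c--> {p,q,r,t}  [seen]
{p,q,r,s} --a--> {p,q,r,s,t}  [seen]
{p,q,r,s} --b--> {p,q,r,s,t}  [seen]
{p,q,r,s} --c--> {p,q,r,s,t}  [seen]
{p,q,r,t} --a--> {p,q,r,s,t}  [seen]
{p,q,r,t} --b--> {p,q,r,s}  [seen]
{p,q,r,t} --c--> {p,q,r,s,t}  [seen]
{p,q,r,s,t} --a--> {p,q,r,s,t}  [seen]
{p,q,r,s,t} --b--> {p,q,r,s,t}  [seen]
{p,q,r,s,t} --c--> {p,q,r,s,t}  [seen]
Reachable DFA states: {p}, {p,r}, {p,r,s}, {p,r,t}, {p,r,s,t}, {p,q,r,s}, {p,q,r,t}, {p,q,r,s,t}.

8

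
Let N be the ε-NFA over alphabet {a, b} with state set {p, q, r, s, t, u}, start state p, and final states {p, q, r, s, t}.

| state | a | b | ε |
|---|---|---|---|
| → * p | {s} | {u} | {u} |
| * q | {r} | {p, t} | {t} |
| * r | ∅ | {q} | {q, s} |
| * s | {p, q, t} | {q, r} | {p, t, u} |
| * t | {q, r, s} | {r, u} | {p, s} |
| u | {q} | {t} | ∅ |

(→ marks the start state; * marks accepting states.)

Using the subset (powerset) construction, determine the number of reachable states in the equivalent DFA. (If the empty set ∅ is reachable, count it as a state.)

Start state of the DFA: {p, u} (ε-closure of the NFA start).
{p, u} --a--> {p, q, s, t, u}  [new]
{p, u} --b--> {p, s, t, u}  [new]
{p, q, s, t, u} --a--> {p, q, r, s, t, u}  [new]
{p, q, s, t, u} --b--> {p, q, r, s, t, u}  [seen]
{p, s, t, u} --a--> {p, q, r, s, t, u}  [seen]
{p, s, t, u} --b--> {p, q, r, s, t, u}  [seen]
{p, q, r, s, t, u} --a--> {p, q, r, s, t, u}  [seen]
{p, q, r, s, t, u} --b--> {p, q, r, s, t, u}  [seen]
Reachable DFA states: {p, u}, {p, q, s, t, u}, {p, s, t, u}, {p, q, r, s, t, u}.

4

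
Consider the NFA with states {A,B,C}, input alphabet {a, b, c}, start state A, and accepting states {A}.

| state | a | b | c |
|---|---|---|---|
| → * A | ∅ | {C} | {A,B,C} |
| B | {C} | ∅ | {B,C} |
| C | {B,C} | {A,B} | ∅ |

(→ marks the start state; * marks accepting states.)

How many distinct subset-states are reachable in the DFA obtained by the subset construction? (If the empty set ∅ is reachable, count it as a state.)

6

Start state of the DFA: {A}.
{A} --a--> ∅  [new]
{A} --b--> {C}  [new]
{A} --c--> {A,B,C}  [new]
∅ --a--> ∅  [seen]
∅ --b--> ∅  [seen]
∅ --c--> ∅  [seen]
{C} --a--> {B,C}  [new]
{C} --b--> {A,B}  [new]
{C} --c--> ∅  [seen]
{A,B,C} --a--> {B,C}  [seen]
{A,B,C} --b--> {A,B,C}  [seen]
{A,B,C} --c--> {A,B,C}  [seen]
{B,C} --a--> {B,C}  [seen]
{B,C} --b--> {A,B}  [seen]
{B,C} --c--> {B,C}  [seen]
{A,B} --a--> {C}  [seen]
{A,B} --b--> {C}  [seen]
{A,B} --c--> {A,B,C}  [seen]
Reachable DFA states: {A}, ∅, {C}, {A,B,C}, {B,C}, {A,B}.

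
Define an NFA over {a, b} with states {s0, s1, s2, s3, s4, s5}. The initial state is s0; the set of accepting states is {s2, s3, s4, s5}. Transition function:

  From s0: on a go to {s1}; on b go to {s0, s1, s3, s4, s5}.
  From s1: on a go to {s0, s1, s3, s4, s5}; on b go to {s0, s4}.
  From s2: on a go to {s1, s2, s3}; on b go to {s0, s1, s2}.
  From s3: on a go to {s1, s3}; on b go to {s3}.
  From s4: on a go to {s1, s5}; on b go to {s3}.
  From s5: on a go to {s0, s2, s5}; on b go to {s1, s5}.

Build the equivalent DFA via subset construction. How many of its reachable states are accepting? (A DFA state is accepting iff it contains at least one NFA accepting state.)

5

Start state of the DFA: {s0}.
{s0} --a--> {s1}  [new]
{s0} --b--> {s0, s1, s3, s4, s5}  [new]
{s1} --a--> {s0, s1, s3, s4, s5}  [seen]
{s1} --b--> {s0, s4}  [new]
{s0, s1, s3, s4, s5} --a--> {s0, s1, s2, s3, s4, s5}  [new]
{s0, s1, s3, s4, s5} --b--> {s0, s1, s3, s4, s5}  [seen]
{s0, s4} --a--> {s1, s5}  [new]
{s0, s4} --b--> {s0, s1, s3, s4, s5}  [seen]
{s0, s1, s2, s3, s4, s5} --a--> {s0, s1, s2, s3, s4, s5}  [seen]
{s0, s1, s2, s3, s4, s5} --b--> {s0, s1, s2, s3, s4, s5}  [seen]
{s1, s5} --a--> {s0, s1, s2, s3, s4, s5}  [seen]
{s1, s5} --b--> {s0, s1, s4, s5}  [new]
{s0, s1, s4, s5} --a--> {s0, s1, s2, s3, s4, s5}  [seen]
{s0, s1, s4, s5} --b--> {s0, s1, s3, s4, s5}  [seen]
Reachable DFA states: {s0}, {s1}, {s0, s1, s3, s4, s5}, {s0, s4}, {s0, s1, s2, s3, s4, s5}, {s1, s5}, {s0, s1, s4, s5}.
Accepting DFA states (contain an NFA accepting state): {s0, s1, s3, s4, s5}, {s0, s4}, {s0, s1, s2, s3, s4, s5}, {s1, s5}, {s0, s1, s4, s5}.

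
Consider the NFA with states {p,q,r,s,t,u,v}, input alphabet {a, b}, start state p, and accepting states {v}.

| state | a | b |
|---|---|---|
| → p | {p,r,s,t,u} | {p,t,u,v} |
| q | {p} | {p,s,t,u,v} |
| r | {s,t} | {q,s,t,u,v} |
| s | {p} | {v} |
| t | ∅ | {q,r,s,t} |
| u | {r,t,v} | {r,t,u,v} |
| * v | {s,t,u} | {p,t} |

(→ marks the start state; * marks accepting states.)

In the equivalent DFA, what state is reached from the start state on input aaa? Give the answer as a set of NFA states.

Start: {p}.
δ(p,a) = {p,r,s,t,u}.
Union: {p,r,s,t,u}.
After a: {p,r,s,t,u}.
δ(p,a) = {p,r,s,t,u}; δ(r,a) = {s,t}; δ(s,a) = {p}; δ(t,a) = ∅; δ(u,a) = {r,t,v}.
Union: {p,r,s,t,u,v}.
After a: {p,r,s,t,u,v}.
δ(p,a) = {p,r,s,t,u}; δ(r,a) = {s,t}; δ(s,a) = {p}; δ(t,a) = ∅; δ(u,a) = {r,t,v}; δ(v,a) = {s,t,u}.
Union: {p,r,s,t,u,v}.
After a: {p,r,s,t,u,v}.

{p,r,s,t,u,v}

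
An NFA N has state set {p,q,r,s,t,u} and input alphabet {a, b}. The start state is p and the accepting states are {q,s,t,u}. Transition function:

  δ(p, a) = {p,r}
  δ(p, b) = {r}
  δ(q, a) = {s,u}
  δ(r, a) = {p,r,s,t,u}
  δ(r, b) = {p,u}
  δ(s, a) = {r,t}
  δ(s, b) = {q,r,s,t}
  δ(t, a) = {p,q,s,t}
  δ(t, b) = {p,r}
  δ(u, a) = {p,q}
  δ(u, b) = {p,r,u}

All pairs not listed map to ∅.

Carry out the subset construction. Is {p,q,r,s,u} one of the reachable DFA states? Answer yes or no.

Start state of the DFA: {p}.
{p} --a--> {p,r}  [new]
{p} --b--> {r}  [new]
{p,r} --a--> {p,r,s,t,u}  [new]
{p,r} --b--> {p,r,u}  [new]
{r} --a--> {p,r,s,t,u}  [seen]
{r} --b--> {p,u}  [new]
{p,r,s,t,u} --a--> {p,q,r,s,t,u}  [new]
{p,r,s,t,u} --b--> {p,q,r,s,t,u}  [seen]
{p,r,u} --a--> {p,q,r,s,t,u}  [seen]
{p,r,u} --b--> {p,r,u}  [seen]
{p,u} --a--> {p,q,r}  [new]
{p,u} --b--> {p,r,u}  [seen]
{p,q,r,s,t,u} --a--> {p,q,r,s,t,u}  [seen]
{p,q,r,s,t,u} --b--> {p,q,r,s,t,u}  [seen]
{p,q,r} --a--> {p,r,s,t,u}  [seen]
{p,q,r} --b--> {p,r,u}  [seen]
Reachable DFA states: {p}, {p,r}, {r}, {p,r,s,t,u}, {p,r,u}, {p,u}, {p,q,r,s,t,u}, {p,q,r}.
{p,q,r,s,u} is not among them.

no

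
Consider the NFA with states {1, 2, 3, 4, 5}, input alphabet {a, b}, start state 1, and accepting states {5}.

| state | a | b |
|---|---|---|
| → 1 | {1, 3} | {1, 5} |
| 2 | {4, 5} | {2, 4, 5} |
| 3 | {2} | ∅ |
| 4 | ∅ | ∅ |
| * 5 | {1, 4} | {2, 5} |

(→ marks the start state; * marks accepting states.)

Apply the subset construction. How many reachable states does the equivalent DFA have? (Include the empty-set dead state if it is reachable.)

Start state of the DFA: {1}.
{1} --a--> {1, 3}  [new]
{1} --b--> {1, 5}  [new]
{1, 3} --a--> {1, 2, 3}  [new]
{1, 3} --b--> {1, 5}  [seen]
{1, 5} --a--> {1, 3, 4}  [new]
{1, 5} --b--> {1, 2, 5}  [new]
{1, 2, 3} --a--> {1, 2, 3, 4, 5}  [new]
{1, 2, 3} --b--> {1, 2, 4, 5}  [new]
{1, 3, 4} --a--> {1, 2, 3}  [seen]
{1, 3, 4} --b--> {1, 5}  [seen]
{1, 2, 5} --a--> {1, 3, 4, 5}  [new]
{1, 2, 5} --b--> {1, 2, 4, 5}  [seen]
{1, 2, 3, 4, 5} --a--> {1, 2, 3, 4, 5}  [seen]
{1, 2, 3, 4, 5} --b--> {1, 2, 4, 5}  [seen]
{1, 2, 4, 5} --a--> {1, 3, 4, 5}  [seen]
{1, 2, 4, 5} --b--> {1, 2, 4, 5}  [seen]
{1, 3, 4, 5} --a--> {1, 2, 3, 4}  [new]
{1, 3, 4, 5} --b--> {1, 2, 5}  [seen]
{1, 2, 3, 4} --a--> {1, 2, 3, 4, 5}  [seen]
{1, 2, 3, 4} --b--> {1, 2, 4, 5}  [seen]
Reachable DFA states: {1}, {1, 3}, {1, 5}, {1, 2, 3}, {1, 3, 4}, {1, 2, 5}, {1, 2, 3, 4, 5}, {1, 2, 4, 5}, {1, 3, 4, 5}, {1, 2, 3, 4}.

10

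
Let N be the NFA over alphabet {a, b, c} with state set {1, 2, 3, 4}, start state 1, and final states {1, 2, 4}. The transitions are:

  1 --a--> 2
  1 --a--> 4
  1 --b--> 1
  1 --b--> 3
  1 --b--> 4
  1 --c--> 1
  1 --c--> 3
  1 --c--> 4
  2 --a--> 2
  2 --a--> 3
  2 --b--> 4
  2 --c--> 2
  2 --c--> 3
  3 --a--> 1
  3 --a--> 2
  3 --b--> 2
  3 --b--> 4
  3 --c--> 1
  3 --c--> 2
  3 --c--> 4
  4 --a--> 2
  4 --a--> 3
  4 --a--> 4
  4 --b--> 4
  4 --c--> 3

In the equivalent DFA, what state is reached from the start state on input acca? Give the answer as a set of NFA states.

{1, 2, 3, 4}

Start: {1}.
δ(1,a) = {2, 4}.
Union: {2, 4}.
After a: {2, 4}.
δ(2,c) = {2, 3}; δ(4,c) = {3}.
Union: {2, 3}.
After c: {2, 3}.
δ(2,c) = {2, 3}; δ(3,c) = {1, 2, 4}.
Union: {1, 2, 3, 4}.
After c: {1, 2, 3, 4}.
δ(1,a) = {2, 4}; δ(2,a) = {2, 3}; δ(3,a) = {1, 2}; δ(4,a) = {2, 3, 4}.
Union: {1, 2, 3, 4}.
After a: {1, 2, 3, 4}.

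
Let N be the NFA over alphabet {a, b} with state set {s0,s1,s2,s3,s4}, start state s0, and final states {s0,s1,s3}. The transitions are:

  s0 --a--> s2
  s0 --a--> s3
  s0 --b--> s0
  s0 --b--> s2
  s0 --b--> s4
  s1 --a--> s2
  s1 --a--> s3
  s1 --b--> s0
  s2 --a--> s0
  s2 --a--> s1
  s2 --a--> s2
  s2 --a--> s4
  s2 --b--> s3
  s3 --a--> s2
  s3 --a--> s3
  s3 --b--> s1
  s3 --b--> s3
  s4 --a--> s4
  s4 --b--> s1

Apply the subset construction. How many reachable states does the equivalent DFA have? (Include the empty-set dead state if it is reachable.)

Start state of the DFA: {s0}.
{s0} --a--> {s2,s3}  [new]
{s0} --b--> {s0,s2,s4}  [new]
{s2,s3} --a--> {s0,s1,s2,s3,s4}  [new]
{s2,s3} --b--> {s1,s3}  [new]
{s0,s2,s4} --a--> {s0,s1,s2,s3,s4}  [seen]
{s0,s2,s4} --b--> {s0,s1,s2,s3,s4}  [seen]
{s0,s1,s2,s3,s4} --a--> {s0,s1,s2,s3,s4}  [seen]
{s0,s1,s2,s3,s4} --b--> {s0,s1,s2,s3,s4}  [seen]
{s1,s3} --a--> {s2,s3}  [seen]
{s1,s3} --b--> {s0,s1,s3}  [new]
{s0,s1,s3} --a--> {s2,s3}  [seen]
{s0,s1,s3} --b--> {s0,s1,s2,s3,s4}  [seen]
Reachable DFA states: {s0}, {s2,s3}, {s0,s2,s4}, {s0,s1,s2,s3,s4}, {s1,s3}, {s0,s1,s3}.

6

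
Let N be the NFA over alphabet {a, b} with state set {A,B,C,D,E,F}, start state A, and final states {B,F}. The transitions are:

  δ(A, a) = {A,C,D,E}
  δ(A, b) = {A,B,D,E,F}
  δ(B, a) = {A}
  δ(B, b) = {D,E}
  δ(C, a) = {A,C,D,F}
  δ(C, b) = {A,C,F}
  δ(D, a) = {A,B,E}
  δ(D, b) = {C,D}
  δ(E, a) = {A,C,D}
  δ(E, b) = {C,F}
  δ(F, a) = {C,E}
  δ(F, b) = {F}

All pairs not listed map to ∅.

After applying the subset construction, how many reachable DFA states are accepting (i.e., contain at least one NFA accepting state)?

Start state of the DFA: {A}.
{A} --a--> {A,C,D,E}  [new]
{A} --b--> {A,B,D,E,F}  [new]
{A,C,D,E} --a--> {A,B,C,D,E,F}  [new]
{A,C,D,E} --b--> {A,B,C,D,E,F}  [seen]
{A,B,D,E,F} --a--> {A,B,C,D,E}  [new]
{A,B,D,E,F} --b--> {A,B,C,D,E,F}  [seen]
{A,B,C,D,E,F} --a--> {A,B,C,D,E,F}  [seen]
{A,B,C,D,E,F} --b--> {A,B,C,D,E,F}  [seen]
{A,B,C,D,E} --a--> {A,B,C,D,E,F}  [seen]
{A,B,C,D,E} --b--> {A,B,C,D,E,F}  [seen]
Reachable DFA states: {A}, {A,C,D,E}, {A,B,D,E,F}, {A,B,C,D,E,F}, {A,B,C,D,E}.
Accepting DFA states (contain an NFA accepting state): {A,B,D,E,F}, {A,B,C,D,E,F}, {A,B,C,D,E}.

3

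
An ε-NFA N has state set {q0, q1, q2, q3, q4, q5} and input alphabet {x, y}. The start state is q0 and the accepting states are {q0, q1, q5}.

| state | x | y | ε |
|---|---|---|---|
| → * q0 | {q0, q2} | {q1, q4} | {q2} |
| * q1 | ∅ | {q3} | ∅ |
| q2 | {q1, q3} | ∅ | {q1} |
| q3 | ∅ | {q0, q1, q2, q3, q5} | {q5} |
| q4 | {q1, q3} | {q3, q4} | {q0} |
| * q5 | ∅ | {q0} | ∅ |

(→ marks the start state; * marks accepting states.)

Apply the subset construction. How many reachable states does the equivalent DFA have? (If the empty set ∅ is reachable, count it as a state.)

3

Start state of the DFA: {q0, q1, q2} (ε-closure of the NFA start).
{q0, q1, q2} --x--> {q0, q1, q2, q3, q5}  [new]
{q0, q1, q2} --y--> {q0, q1, q2, q3, q4, q5}  [new]
{q0, q1, q2, q3, q5} --x--> {q0, q1, q2, q3, q5}  [seen]
{q0, q1, q2, q3, q5} --y--> {q0, q1, q2, q3, q4, q5}  [seen]
{q0, q1, q2, q3, q4, q5} --x--> {q0, q1, q2, q3, q5}  [seen]
{q0, q1, q2, q3, q4, q5} --y--> {q0, q1, q2, q3, q4, q5}  [seen]
Reachable DFA states: {q0, q1, q2}, {q0, q1, q2, q3, q5}, {q0, q1, q2, q3, q4, q5}.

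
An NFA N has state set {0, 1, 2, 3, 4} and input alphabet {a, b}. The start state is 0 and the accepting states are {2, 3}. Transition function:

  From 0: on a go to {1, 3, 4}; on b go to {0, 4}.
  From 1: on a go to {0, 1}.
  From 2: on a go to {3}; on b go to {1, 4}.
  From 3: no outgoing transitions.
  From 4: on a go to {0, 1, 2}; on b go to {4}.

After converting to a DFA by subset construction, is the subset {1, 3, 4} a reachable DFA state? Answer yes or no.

Start state of the DFA: {0}.
{0} --a--> {1, 3, 4}  [new]
{0} --b--> {0, 4}  [new]
{1, 3, 4} --a--> {0, 1, 2}  [new]
{1, 3, 4} --b--> {4}  [new]
{0, 4} --a--> {0, 1, 2, 3, 4}  [new]
{0, 4} --b--> {0, 4}  [seen]
{0, 1, 2} --a--> {0, 1, 3, 4}  [new]
{0, 1, 2} --b--> {0, 1, 4}  [new]
{4} --a--> {0, 1, 2}  [seen]
{4} --b--> {4}  [seen]
{0, 1, 2, 3, 4} --a--> {0, 1, 2, 3, 4}  [seen]
{0, 1, 2, 3, 4} --b--> {0, 1, 4}  [seen]
{0, 1, 3, 4} --a--> {0, 1, 2, 3, 4}  [seen]
{0, 1, 3, 4} --b--> {0, 4}  [seen]
{0, 1, 4} --a--> {0, 1, 2, 3, 4}  [seen]
{0, 1, 4} --b--> {0, 4}  [seen]
Reachable DFA states: {0}, {1, 3, 4}, {0, 4}, {0, 1, 2}, {4}, {0, 1, 2, 3, 4}, {0, 1, 3, 4}, {0, 1, 4}.
{1, 3, 4} is among them.

yes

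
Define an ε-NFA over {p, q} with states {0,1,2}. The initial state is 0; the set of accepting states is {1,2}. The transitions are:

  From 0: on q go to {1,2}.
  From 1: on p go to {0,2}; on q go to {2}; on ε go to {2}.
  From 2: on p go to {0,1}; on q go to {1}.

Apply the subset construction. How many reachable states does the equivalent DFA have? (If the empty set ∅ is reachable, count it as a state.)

4

Start state of the DFA: {0} (ε-closure of the NFA start).
{0} --p--> ∅  [new]
{0} --q--> {1,2}  [new]
∅ --p--> ∅  [seen]
∅ --q--> ∅  [seen]
{1,2} --p--> {0,1,2}  [new]
{1,2} --q--> {1,2}  [seen]
{0,1,2} --p--> {0,1,2}  [seen]
{0,1,2} --q--> {1,2}  [seen]
Reachable DFA states: {0}, ∅, {1,2}, {0,1,2}.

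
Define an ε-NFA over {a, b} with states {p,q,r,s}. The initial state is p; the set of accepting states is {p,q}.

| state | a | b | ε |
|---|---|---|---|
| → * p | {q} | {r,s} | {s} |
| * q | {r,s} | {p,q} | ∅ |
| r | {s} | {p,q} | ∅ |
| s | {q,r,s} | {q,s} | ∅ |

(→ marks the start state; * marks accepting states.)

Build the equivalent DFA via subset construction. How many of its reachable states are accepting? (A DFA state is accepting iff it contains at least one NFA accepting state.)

Start state of the DFA: {p,s} (ε-closure of the NFA start).
{p,s} --a--> {q,r,s}  [new]
{p,s} --b--> {q,r,s}  [seen]
{q,r,s} --a--> {q,r,s}  [seen]
{q,r,s} --b--> {p,q,s}  [new]
{p,q,s} --a--> {q,r,s}  [seen]
{p,q,s} --b--> {p,q,r,s}  [new]
{p,q,r,s} --a--> {q,r,s}  [seen]
{p,q,r,s} --b--> {p,q,r,s}  [seen]
Reachable DFA states: {p,s}, {q,r,s}, {p,q,s}, {p,q,r,s}.
Accepting DFA states (contain an NFA accepting state): {p,s}, {q,r,s}, {p,q,s}, {p,q,r,s}.

4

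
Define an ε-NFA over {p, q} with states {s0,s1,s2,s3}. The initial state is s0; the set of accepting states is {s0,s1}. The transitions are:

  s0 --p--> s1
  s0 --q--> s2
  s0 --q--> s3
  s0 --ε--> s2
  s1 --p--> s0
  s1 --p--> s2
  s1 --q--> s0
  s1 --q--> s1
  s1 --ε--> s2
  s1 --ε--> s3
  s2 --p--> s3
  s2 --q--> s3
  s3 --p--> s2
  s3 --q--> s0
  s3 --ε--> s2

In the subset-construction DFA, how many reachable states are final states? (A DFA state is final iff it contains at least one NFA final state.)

4

Start state of the DFA: {s0,s2} (ε-closure of the NFA start).
{s0,s2} --p--> {s1,s2,s3}  [new]
{s0,s2} --q--> {s2,s3}  [new]
{s1,s2,s3} --p--> {s0,s2,s3}  [new]
{s1,s2,s3} --q--> {s0,s1,s2,s3}  [new]
{s2,s3} --p--> {s2,s3}  [seen]
{s2,s3} --q--> {s0,s2,s3}  [seen]
{s0,s2,s3} --p--> {s1,s2,s3}  [seen]
{s0,s2,s3} --q--> {s0,s2,s3}  [seen]
{s0,s1,s2,s3} --p--> {s0,s1,s2,s3}  [seen]
{s0,s1,s2,s3} --q--> {s0,s1,s2,s3}  [seen]
Reachable DFA states: {s0,s2}, {s1,s2,s3}, {s2,s3}, {s0,s2,s3}, {s0,s1,s2,s3}.
Accepting DFA states (contain an NFA accepting state): {s0,s2}, {s1,s2,s3}, {s0,s2,s3}, {s0,s1,s2,s3}.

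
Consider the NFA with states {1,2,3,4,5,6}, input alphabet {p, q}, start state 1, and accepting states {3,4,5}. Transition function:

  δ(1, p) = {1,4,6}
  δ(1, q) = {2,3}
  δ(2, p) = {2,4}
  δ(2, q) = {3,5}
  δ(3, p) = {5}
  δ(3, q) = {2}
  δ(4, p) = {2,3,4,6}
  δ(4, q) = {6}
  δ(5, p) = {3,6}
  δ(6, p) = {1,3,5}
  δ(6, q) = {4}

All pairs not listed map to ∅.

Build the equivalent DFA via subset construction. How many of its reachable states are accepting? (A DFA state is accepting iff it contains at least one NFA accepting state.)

Start state of the DFA: {1}.
{1} --p--> {1,4,6}  [new]
{1} --q--> {2,3}  [new]
{1,4,6} --p--> {1,2,3,4,5,6}  [new]
{1,4,6} --q--> {2,3,4,6}  [new]
{2,3} --p--> {2,4,5}  [new]
{2,3} --q--> {2,3,5}  [new]
{1,2,3,4,5,6} --p--> {1,2,3,4,5,6}  [seen]
{1,2,3,4,5,6} --q--> {2,3,4,5,6}  [new]
{2,3,4,6} --p--> {1,2,3,4,5,6}  [seen]
{2,3,4,6} --q--> {2,3,4,5,6}  [seen]
{2,4,5} --p--> {2,3,4,6}  [seen]
{2,4,5} --q--> {3,5,6}  [new]
{2,3,5} --p--> {2,3,4,5,6}  [seen]
{2,3,5} --q--> {2,3,5}  [seen]
{2,3,4,5,6} --p--> {1,2,3,4,5,6}  [seen]
{2,3,4,5,6} --q--> {2,3,4,5,6}  [seen]
{3,5,6} --p--> {1,3,5,6}  [new]
{3,5,6} --q--> {2,4}  [new]
{1,3,5,6} --p--> {1,3,4,5,6}  [new]
{1,3,5,6} --q--> {2,3,4}  [new]
{2,4} --p--> {2,3,4,6}  [seen]
{2,4} --q--> {3,5,6}  [seen]
{1,3,4,5,6} --p--> {1,2,3,4,5,6}  [seen]
{1,3,4,5,6} --q--> {2,3,4,6}  [seen]
{2,3,4} --p--> {2,3,4,5,6}  [seen]
{2,3,4} --q--> {2,3,5,6}  [new]
{2,3,5,6} --p--> {1,2,3,4,5,6}  [seen]
{2,3,5,6} --q--> {2,3,4,5}  [new]
{2,3,4,5} --p--> {2,3,4,5,6}  [seen]
{2,3,4,5} --q--> {2,3,5,6}  [seen]
Reachable DFA states: {1}, {1,4,6}, {2,3}, {1,2,3,4,5,6}, {2,3,4,6}, {2,4,5}, {2,3,5}, {2,3,4,5,6}, {3,5,6}, {1,3,5,6}, {2,4}, {1,3,4,5,6}, {2,3,4}, {2,3,5,6}, {2,3,4,5}.
Accepting DFA states (contain an NFA accepting state): {1,4,6}, {2,3}, {1,2,3,4,5,6}, {2,3,4,6}, {2,4,5}, {2,3,5}, {2,3,4,5,6}, {3,5,6}, {1,3,5,6}, {2,4}, {1,3,4,5,6}, {2,3,4}, {2,3,5,6}, {2,3,4,5}.

14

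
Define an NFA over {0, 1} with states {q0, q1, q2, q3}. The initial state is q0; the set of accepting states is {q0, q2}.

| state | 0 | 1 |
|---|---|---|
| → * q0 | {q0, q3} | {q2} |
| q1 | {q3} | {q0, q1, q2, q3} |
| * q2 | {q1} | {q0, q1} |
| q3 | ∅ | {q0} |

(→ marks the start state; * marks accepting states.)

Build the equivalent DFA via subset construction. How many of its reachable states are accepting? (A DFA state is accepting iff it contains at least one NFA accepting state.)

8

Start state of the DFA: {q0}.
{q0} --0--> {q0, q3}  [new]
{q0} --1--> {q2}  [new]
{q0, q3} --0--> {q0, q3}  [seen]
{q0, q3} --1--> {q0, q2}  [new]
{q2} --0--> {q1}  [new]
{q2} --1--> {q0, q1}  [new]
{q0, q2} --0--> {q0, q1, q3}  [new]
{q0, q2} --1--> {q0, q1, q2}  [new]
{q1} --0--> {q3}  [new]
{q1} --1--> {q0, q1, q2, q3}  [new]
{q0, q1} --0--> {q0, q3}  [seen]
{q0, q1} --1--> {q0, q1, q2, q3}  [seen]
{q0, q1, q3} --0--> {q0, q3}  [seen]
{q0, q1, q3} --1--> {q0, q1, q2, q3}  [seen]
{q0, q1, q2} --0--> {q0, q1, q3}  [seen]
{q0, q1, q2} --1--> {q0, q1, q2, q3}  [seen]
{q3} --0--> ∅  [new]
{q3} --1--> {q0}  [seen]
{q0, q1, q2, q3} --0--> {q0, q1, q3}  [seen]
{q0, q1, q2, q3} --1--> {q0, q1, q2, q3}  [seen]
∅ --0--> ∅  [seen]
∅ --1--> ∅  [seen]
Reachable DFA states: {q0}, {q0, q3}, {q2}, {q0, q2}, {q1}, {q0, q1}, {q0, q1, q3}, {q0, q1, q2}, {q3}, {q0, q1, q2, q3}, ∅.
Accepting DFA states (contain an NFA accepting state): {q0}, {q0, q3}, {q2}, {q0, q2}, {q0, q1}, {q0, q1, q3}, {q0, q1, q2}, {q0, q1, q2, q3}.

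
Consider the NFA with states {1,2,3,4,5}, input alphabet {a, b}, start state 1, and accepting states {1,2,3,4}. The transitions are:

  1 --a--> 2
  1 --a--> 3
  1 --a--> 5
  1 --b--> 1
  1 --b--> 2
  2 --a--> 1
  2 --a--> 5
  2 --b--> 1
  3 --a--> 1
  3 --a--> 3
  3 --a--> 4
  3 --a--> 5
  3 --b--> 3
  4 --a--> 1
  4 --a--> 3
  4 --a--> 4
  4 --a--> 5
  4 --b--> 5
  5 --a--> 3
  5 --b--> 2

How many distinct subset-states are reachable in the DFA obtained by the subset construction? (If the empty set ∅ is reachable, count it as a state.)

7

Start state of the DFA: {1}.
{1} --a--> {2,3,5}  [new]
{1} --b--> {1,2}  [new]
{2,3,5} --a--> {1,3,4,5}  [new]
{2,3,5} --b--> {1,2,3}  [new]
{1,2} --a--> {1,2,3,5}  [new]
{1,2} --b--> {1,2}  [seen]
{1,3,4,5} --a--> {1,2,3,4,5}  [new]
{1,3,4,5} --b--> {1,2,3,5}  [seen]
{1,2,3} --a--> {1,2,3,4,5}  [seen]
{1,2,3} --b--> {1,2,3}  [seen]
{1,2,3,5} --a--> {1,2,3,4,5}  [seen]
{1,2,3,5} --b--> {1,2,3}  [seen]
{1,2,3,4,5} --a--> {1,2,3,4,5}  [seen]
{1,2,3,4,5} --b--> {1,2,3,5}  [seen]
Reachable DFA states: {1}, {2,3,5}, {1,2}, {1,3,4,5}, {1,2,3}, {1,2,3,5}, {1,2,3,4,5}.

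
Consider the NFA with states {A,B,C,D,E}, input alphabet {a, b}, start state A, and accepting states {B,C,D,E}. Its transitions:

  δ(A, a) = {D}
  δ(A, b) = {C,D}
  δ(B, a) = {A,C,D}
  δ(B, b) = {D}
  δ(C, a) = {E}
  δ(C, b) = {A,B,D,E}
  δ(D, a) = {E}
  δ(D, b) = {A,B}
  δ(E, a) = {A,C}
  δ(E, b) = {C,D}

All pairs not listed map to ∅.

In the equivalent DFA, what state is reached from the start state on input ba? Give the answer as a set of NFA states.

Start: {A}.
δ(A,b) = {C,D}.
Union: {C,D}.
After b: {C,D}.
δ(C,a) = {E}; δ(D,a) = {E}.
Union: {E}.
After a: {E}.

{E}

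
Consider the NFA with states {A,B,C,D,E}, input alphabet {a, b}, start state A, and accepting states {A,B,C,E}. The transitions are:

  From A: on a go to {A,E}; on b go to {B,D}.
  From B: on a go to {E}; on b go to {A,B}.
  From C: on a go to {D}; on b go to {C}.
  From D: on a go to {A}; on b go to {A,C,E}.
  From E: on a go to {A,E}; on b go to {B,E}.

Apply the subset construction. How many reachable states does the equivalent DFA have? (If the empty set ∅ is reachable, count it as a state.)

Start state of the DFA: {A}.
{A} --a--> {A,E}  [new]
{A} --b--> {B,D}  [new]
{A,E} --a--> {A,E}  [seen]
{A,E} --b--> {B,D,E}  [new]
{B,D} --a--> {A,E}  [seen]
{B,D} --b--> {A,B,C,E}  [new]
{B,D,E} --a--> {A,E}  [seen]
{B,D,E} --b--> {A,B,C,E}  [seen]
{A,B,C,E} --a--> {A,D,E}  [new]
{A,B,C,E} --b--> {A,B,C,D,E}  [new]
{A,D,E} --a--> {A,E}  [seen]
{A,D,E} --b--> {A,B,C,D,E}  [seen]
{A,B,C,D,E} --a--> {A,D,E}  [seen]
{A,B,C,D,E} --b--> {A,B,C,D,E}  [seen]
Reachable DFA states: {A}, {A,E}, {B,D}, {B,D,E}, {A,B,C,E}, {A,D,E}, {A,B,C,D,E}.

7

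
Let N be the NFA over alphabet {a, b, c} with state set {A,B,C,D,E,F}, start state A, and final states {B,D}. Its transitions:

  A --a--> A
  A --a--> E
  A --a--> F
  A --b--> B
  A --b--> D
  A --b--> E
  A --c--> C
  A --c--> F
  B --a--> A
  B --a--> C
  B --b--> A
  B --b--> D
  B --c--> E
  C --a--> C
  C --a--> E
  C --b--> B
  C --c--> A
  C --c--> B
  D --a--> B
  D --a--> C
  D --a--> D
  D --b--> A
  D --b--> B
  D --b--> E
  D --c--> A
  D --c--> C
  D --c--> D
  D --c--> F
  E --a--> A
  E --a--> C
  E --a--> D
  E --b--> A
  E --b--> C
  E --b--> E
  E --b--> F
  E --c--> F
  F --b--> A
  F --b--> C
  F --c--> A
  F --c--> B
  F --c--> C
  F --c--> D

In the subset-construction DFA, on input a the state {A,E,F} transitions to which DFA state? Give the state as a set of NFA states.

δ(A,a) = {A,E,F}; δ(E,a) = {A,C,D}; δ(F,a) = ∅.
Union: {A,C,D,E,F}.

{A,C,D,E,F}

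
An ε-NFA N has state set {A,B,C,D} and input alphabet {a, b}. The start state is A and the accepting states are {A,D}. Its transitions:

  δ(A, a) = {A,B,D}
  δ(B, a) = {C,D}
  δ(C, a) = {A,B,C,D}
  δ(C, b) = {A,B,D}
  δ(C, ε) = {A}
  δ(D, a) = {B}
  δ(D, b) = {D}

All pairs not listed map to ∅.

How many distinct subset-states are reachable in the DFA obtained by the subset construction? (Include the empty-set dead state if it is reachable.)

7

Start state of the DFA: {A} (ε-closure of the NFA start).
{A} --a--> {A,B,D}  [new]
{A} --b--> ∅  [new]
{A,B,D} --a--> {A,B,C,D}  [new]
{A,B,D} --b--> {D}  [new]
∅ --a--> ∅  [seen]
∅ --b--> ∅  [seen]
{A,B,C,D} --a--> {A,B,C,D}  [seen]
{A,B,C,D} --b--> {A,B,D}  [seen]
{D} --a--> {B}  [new]
{D} --b--> {D}  [seen]
{B} --a--> {A,C,D}  [new]
{B} --b--> ∅  [seen]
{A,C,D} --a--> {A,B,C,D}  [seen]
{A,C,D} --b--> {A,B,D}  [seen]
Reachable DFA states: {A}, {A,B,D}, ∅, {A,B,C,D}, {D}, {B}, {A,C,D}.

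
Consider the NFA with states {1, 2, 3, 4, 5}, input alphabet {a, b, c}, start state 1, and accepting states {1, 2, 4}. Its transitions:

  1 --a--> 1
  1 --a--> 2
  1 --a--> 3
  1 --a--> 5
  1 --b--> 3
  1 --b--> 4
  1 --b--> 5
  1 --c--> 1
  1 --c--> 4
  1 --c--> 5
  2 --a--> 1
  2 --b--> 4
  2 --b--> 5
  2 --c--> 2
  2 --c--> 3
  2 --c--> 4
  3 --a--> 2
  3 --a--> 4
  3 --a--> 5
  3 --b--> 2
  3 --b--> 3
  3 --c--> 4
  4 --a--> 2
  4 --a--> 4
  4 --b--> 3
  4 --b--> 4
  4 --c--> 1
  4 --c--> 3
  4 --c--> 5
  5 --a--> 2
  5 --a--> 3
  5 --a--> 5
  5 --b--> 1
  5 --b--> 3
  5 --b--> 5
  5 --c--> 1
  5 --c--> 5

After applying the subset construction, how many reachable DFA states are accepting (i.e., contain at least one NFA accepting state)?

7

Start state of the DFA: {1}.
{1} --a--> {1, 2, 3, 5}  [new]
{1} --b--> {3, 4, 5}  [new]
{1} --c--> {1, 4, 5}  [new]
{1, 2, 3, 5} --a--> {1, 2, 3, 4, 5}  [new]
{1, 2, 3, 5} --b--> {1, 2, 3, 4, 5}  [seen]
{1, 2, 3, 5} --c--> {1, 2, 3, 4, 5}  [seen]
{3, 4, 5} --a--> {2, 3, 4, 5}  [new]
{3, 4, 5} --b--> {1, 2, 3, 4, 5}  [seen]
{3, 4, 5} --c--> {1, 3, 4, 5}  [new]
{1, 4, 5} --a--> {1, 2, 3, 4, 5}  [seen]
{1, 4, 5} --b--> {1, 3, 4, 5}  [seen]
{1, 4, 5} --c--> {1, 3, 4, 5}  [seen]
{1, 2, 3, 4, 5} --a--> {1, 2, 3, 4, 5}  [seen]
{1, 2, 3, 4, 5} --b--> {1, 2, 3, 4, 5}  [seen]
{1, 2, 3, 4, 5} --c--> {1, 2, 3, 4, 5}  [seen]
{2, 3, 4, 5} --a--> {1, 2, 3, 4, 5}  [seen]
{2, 3, 4, 5} --b--> {1, 2, 3, 4, 5}  [seen]
{2, 3, 4, 5} --c--> {1, 2, 3, 4, 5}  [seen]
{1, 3, 4, 5} --a--> {1, 2, 3, 4, 5}  [seen]
{1, 3, 4, 5} --b--> {1, 2, 3, 4, 5}  [seen]
{1, 3, 4, 5} --c--> {1, 3, 4, 5}  [seen]
Reachable DFA states: {1}, {1, 2, 3, 5}, {3, 4, 5}, {1, 4, 5}, {1, 2, 3, 4, 5}, {2, 3, 4, 5}, {1, 3, 4, 5}.
Accepting DFA states (contain an NFA accepting state): {1}, {1, 2, 3, 5}, {3, 4, 5}, {1, 4, 5}, {1, 2, 3, 4, 5}, {2, 3, 4, 5}, {1, 3, 4, 5}.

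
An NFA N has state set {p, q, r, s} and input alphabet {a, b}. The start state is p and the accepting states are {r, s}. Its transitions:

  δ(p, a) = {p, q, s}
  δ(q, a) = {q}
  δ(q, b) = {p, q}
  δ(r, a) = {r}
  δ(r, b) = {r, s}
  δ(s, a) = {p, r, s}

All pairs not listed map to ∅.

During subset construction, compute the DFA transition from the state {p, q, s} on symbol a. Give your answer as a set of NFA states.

{p, q, r, s}

δ(p,a) = {p, q, s}; δ(q,a) = {q}; δ(s,a) = {p, r, s}.
Union: {p, q, r, s}.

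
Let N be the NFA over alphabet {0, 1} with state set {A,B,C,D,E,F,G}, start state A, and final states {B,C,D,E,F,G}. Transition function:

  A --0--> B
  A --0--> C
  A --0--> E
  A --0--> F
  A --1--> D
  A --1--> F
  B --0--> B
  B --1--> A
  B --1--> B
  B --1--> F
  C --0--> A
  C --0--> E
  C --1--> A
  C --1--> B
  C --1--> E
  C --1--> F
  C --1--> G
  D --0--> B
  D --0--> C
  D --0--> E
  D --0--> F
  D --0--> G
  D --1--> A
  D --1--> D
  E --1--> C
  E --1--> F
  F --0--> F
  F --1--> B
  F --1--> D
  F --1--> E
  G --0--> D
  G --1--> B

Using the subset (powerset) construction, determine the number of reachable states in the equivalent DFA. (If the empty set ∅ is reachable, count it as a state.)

13

Start state of the DFA: {A}.
{A} --0--> {B,C,E,F}  [new]
{A} --1--> {D,F}  [new]
{B,C,E,F} --0--> {A,B,E,F}  [new]
{B,C,E,F} --1--> {A,B,C,D,E,F,G}  [new]
{D,F} --0--> {B,C,E,F,G}  [new]
{D,F} --1--> {A,B,D,E}  [new]
{A,B,E,F} --0--> {B,C,E,F}  [seen]
{A,B,E,F} --1--> {A,B,C,D,E,F}  [new]
{A,B,C,D,E,F,G} --0--> {A,B,C,D,E,F,G}  [seen]
{A,B,C,D,E,F,G} --1--> {A,B,C,D,E,F,G}  [seen]
{B,C,E,F,G} --0--> {A,B,D,E,F}  [new]
{B,C,E,F,G} --1--> {A,B,C,D,E,F,G}  [seen]
{A,B,D,E} --0--> {B,C,E,F,G}  [seen]
{A,B,D,E} --1--> {A,B,C,D,F}  [new]
{A,B,C,D,E,F} --0--> {A,B,C,E,F,G}  [new]
{A,B,C,D,E,F} --1--> {A,B,C,D,E,F,G}  [seen]
{A,B,D,E,F} --0--> {B,C,E,F,G}  [seen]
{A,B,D,E,F} --1--> {A,B,C,D,E,F}  [seen]
{A,B,C,D,F} --0--> {A,B,C,E,F,G}  [seen]
{A,B,C,D,F} --1--> {A,B,D,E,F,G}  [new]
{A,B,C,E,F,G} --0--> {A,B,C,D,E,F}  [seen]
{A,B,C,E,F,G} --1--> {A,B,C,D,E,F,G}  [seen]
{A,B,D,E,F,G} --0--> {B,C,D,E,F,G}  [new]
{A,B,D,E,F,G} --1--> {A,B,C,D,E,F}  [seen]
{B,C,D,E,F,G} --0--> {A,B,C,D,E,F,G}  [seen]
{B,C,D,E,F,G} --1--> {A,B,C,D,E,F,G}  [seen]
Reachable DFA states: {A}, {B,C,E,F}, {D,F}, {A,B,E,F}, {A,B,C,D,E,F,G}, {B,C,E,F,G}, {A,B,D,E}, {A,B,C,D,E,F}, {A,B,D,E,F}, {A,B,C,D,F}, {A,B,C,E,F,G}, {A,B,D,E,F,G}, {B,C,D,E,F,G}.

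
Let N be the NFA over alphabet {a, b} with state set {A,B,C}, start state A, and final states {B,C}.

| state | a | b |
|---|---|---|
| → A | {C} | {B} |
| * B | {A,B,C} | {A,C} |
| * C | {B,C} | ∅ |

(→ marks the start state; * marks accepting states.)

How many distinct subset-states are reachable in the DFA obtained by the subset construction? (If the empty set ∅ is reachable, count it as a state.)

7

Start state of the DFA: {A}.
{A} --a--> {C}  [new]
{A} --b--> {B}  [new]
{C} --a--> {B,C}  [new]
{C} --b--> ∅  [new]
{B} --a--> {A,B,C}  [new]
{B} --b--> {A,C}  [new]
{B,C} --a--> {A,B,C}  [seen]
{B,C} --b--> {A,C}  [seen]
∅ --a--> ∅  [seen]
∅ --b--> ∅  [seen]
{A,B,C} --a--> {A,B,C}  [seen]
{A,B,C} --b--> {A,B,C}  [seen]
{A,C} --a--> {B,C}  [seen]
{A,C} --b--> {B}  [seen]
Reachable DFA states: {A}, {C}, {B}, {B,C}, ∅, {A,B,C}, {A,C}.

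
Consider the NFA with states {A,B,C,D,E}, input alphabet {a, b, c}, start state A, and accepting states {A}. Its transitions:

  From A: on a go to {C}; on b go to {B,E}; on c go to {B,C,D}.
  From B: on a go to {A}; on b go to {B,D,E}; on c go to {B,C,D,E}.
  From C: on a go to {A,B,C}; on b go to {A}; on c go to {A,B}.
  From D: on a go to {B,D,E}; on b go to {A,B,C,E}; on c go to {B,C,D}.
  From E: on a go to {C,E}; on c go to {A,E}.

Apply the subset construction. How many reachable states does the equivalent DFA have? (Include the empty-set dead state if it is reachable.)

Start state of the DFA: {A}.
{A} --a--> {C}  [new]
{A} --b--> {B,E}  [new]
{A} --c--> {B,C,D}  [new]
{C} --a--> {A,B,C}  [new]
{C} --b--> {A}  [seen]
{C} --c--> {A,B}  [new]
{B,E} --a--> {A,C,E}  [new]
{B,E} --b--> {B,D,E}  [new]
{B,E} --c--> {A,B,C,D,E}  [new]
{B,C,D} --a--> {A,B,C,D,E}  [seen]
{B,C,D} --b--> {A,B,C,D,E}  [seen]
{B,C,D} --c--> {A,B,C,D,E}  [seen]
{A,B,C} --a--> {A,B,C}  [seen]
{A,B,C} --b--> {A,B,D,E}  [new]
{A,B,C} --c--> {A,B,C,D,E}  [seen]
{A,B} --a--> {A,C}  [new]
{A,B} --b--> {B,D,E}  [seen]
{A,B} --c--> {B,C,D,E}  [new]
{A,C,E} --a--> {A,B,C,E}  [new]
{A,C,E} --b--> {A,B,E}  [new]
{A,C,E} --c--> {A,B,C,D,E}  [seen]
{B,D,E} --a--> {A,B,C,D,E}  [seen]
{B,D,E} --b--> {A,B,C,D,E}  [seen]
{B,D,E} --c--> {A,B,C,D,E}  [seen]
{A,B,C,D,E} --a--> {A,B,C,D,E}  [seen]
{A,B,C,D,E} --b--> {A,B,C,D,E}  [seen]
{A,B,C,D,E} --c--> {A,B,C,D,E}  [seen]
{A,B,D,E} --a--> {A,B,C,D,E}  [seen]
{A,B,D,E} --b--> {A,B,C,D,E}  [seen]
{A,B,D,E} --c--> {A,B,C,D,E}  [seen]
{A,C} --a--> {A,B,C}  [seen]
{A,C} --b--> {A,B,E}  [seen]
{A,C} --c--> {A,B,C,D}  [new]
{B,C,D,E} --a--> {A,B,C,D,E}  [seen]
{B,C,D,E} --b--> {A,B,C,D,E}  [seen]
{B,C,D,E} --c--> {A,B,C,D,E}  [seen]
{A,B,C,E} --a--> {A,B,C,E}  [seen]
{A,B,C,E} --b--> {A,B,D,E}  [seen]
{A,B,C,E} --c--> {A,B,C,D,E}  [seen]
{A,B,E} --a--> {A,C,E}  [seen]
{A,B,E} --b--> {B,D,E}  [seen]
{A,B,E} --c--> {A,B,C,D,E}  [seen]
{A,B,C,D} --a--> {A,B,C,D,E}  [seen]
{A,B,C,D} --b--> {A,B,C,D,E}  [seen]
{A,B,C,D} --c--> {A,B,C,D,E}  [seen]
Reachable DFA states: {A}, {C}, {B,E}, {B,C,D}, {A,B,C}, {A,B}, {A,C,E}, {B,D,E}, {A,B,C,D,E}, {A,B,D,E}, {A,C}, {B,C,D,E}, {A,B,C,E}, {A,B,E}, {A,B,C,D}.

15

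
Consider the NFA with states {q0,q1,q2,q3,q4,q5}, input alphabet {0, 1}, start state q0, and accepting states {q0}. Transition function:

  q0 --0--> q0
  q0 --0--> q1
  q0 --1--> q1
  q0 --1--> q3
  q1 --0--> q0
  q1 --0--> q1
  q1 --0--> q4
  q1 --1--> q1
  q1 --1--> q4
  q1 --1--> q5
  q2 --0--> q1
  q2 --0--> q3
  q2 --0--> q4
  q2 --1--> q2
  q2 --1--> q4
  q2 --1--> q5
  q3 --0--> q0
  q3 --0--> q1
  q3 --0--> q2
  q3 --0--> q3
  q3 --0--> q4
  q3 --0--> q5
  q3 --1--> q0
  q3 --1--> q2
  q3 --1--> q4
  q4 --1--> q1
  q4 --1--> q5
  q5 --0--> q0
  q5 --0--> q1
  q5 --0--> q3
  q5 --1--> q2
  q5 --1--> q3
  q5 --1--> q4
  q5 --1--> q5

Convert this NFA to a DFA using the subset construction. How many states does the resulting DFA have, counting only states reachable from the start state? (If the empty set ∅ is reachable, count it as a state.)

Start state of the DFA: {q0}.
{q0} --0--> {q0,q1}  [new]
{q0} --1--> {q1,q3}  [new]
{q0,q1} --0--> {q0,q1,q4}  [new]
{q0,q1} --1--> {q1,q3,q4,q5}  [new]
{q1,q3} --0--> {q0,q1,q2,q3,q4,q5}  [new]
{q1,q3} --1--> {q0,q1,q2,q4,q5}  [new]
{q0,q1,q4} --0--> {q0,q1,q4}  [seen]
{q0,q1,q4} --1--> {q1,q3,q4,q5}  [seen]
{q1,q3,q4,q5} --0--> {q0,q1,q2,q3,q4,q5}  [seen]
{q1,q3,q4,q5} --1--> {q0,q1,q2,q3,q4,q5}  [seen]
{q0,q1,q2,q3,q4,q5} --0--> {q0,q1,q2,q3,q4,q5}  [seen]
{q0,q1,q2,q3,q4,q5} --1--> {q0,q1,q2,q3,q4,q5}  [seen]
{q0,q1,q2,q4,q5} --0--> {q0,q1,q3,q4}  [new]
{q0,q1,q2,q4,q5} --1--> {q1,q2,q3,q4,q5}  [new]
{q0,q1,q3,q4} --0--> {q0,q1,q2,q3,q4,q5}  [seen]
{q0,q1,q3,q4} --1--> {q0,q1,q2,q3,q4,q5}  [seen]
{q1,q2,q3,q4,q5} --0--> {q0,q1,q2,q3,q4,q5}  [seen]
{q1,q2,q3,q4,q5} --1--> {q0,q1,q2,q3,q4,q5}  [seen]
Reachable DFA states: {q0}, {q0,q1}, {q1,q3}, {q0,q1,q4}, {q1,q3,q4,q5}, {q0,q1,q2,q3,q4,q5}, {q0,q1,q2,q4,q5}, {q0,q1,q3,q4}, {q1,q2,q3,q4,q5}.

9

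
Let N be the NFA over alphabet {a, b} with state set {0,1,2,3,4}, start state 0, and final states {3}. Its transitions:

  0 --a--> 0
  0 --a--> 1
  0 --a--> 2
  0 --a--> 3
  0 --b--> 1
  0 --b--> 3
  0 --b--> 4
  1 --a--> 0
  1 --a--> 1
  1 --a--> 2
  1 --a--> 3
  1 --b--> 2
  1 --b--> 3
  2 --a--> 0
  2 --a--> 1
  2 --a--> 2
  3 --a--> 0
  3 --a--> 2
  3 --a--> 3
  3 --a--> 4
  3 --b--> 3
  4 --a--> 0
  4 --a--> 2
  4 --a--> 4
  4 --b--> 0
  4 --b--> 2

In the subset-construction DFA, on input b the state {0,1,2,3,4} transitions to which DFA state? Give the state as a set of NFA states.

δ(0,b) = {1,3,4}; δ(1,b) = {2,3}; δ(2,b) = ∅; δ(3,b) = {3}; δ(4,b) = {0,2}.
Union: {0,1,2,3,4}.

{0,1,2,3,4}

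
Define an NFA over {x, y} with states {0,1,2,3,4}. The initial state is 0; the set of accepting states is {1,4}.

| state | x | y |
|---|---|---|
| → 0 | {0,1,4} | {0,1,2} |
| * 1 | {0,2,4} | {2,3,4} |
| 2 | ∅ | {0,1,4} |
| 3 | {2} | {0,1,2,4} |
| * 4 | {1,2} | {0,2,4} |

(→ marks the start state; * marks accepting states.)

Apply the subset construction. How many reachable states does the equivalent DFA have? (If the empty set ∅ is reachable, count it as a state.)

Start state of the DFA: {0}.
{0} --x--> {0,1,4}  [new]
{0} --y--> {0,1,2}  [new]
{0,1,4} --x--> {0,1,2,4}  [new]
{0,1,4} --y--> {0,1,2,3,4}  [new]
{0,1,2} --x--> {0,1,2,4}  [seen]
{0,1,2} --y--> {0,1,2,3,4}  [seen]
{0,1,2,4} --x--> {0,1,2,4}  [seen]
{0,1,2,4} --y--> {0,1,2,3,4}  [seen]
{0,1,2,3,4} --x--> {0,1,2,4}  [seen]
{0,1,2,3,4} --y--> {0,1,2,3,4}  [seen]
Reachable DFA states: {0}, {0,1,4}, {0,1,2}, {0,1,2,4}, {0,1,2,3,4}.

5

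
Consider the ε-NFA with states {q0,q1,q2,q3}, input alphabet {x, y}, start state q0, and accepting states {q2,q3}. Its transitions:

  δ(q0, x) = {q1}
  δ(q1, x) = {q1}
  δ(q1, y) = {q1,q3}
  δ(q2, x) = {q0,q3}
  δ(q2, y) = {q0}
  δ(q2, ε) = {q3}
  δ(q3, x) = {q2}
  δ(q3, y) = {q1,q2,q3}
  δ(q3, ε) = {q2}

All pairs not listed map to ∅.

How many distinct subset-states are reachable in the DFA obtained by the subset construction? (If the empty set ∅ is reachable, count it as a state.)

Start state of the DFA: {q0} (ε-closure of the NFA start).
{q0} --x--> {q1}  [new]
{q0} --y--> ∅  [new]
{q1} --x--> {q1}  [seen]
{q1} --y--> {q1,q2,q3}  [new]
∅ --x--> ∅  [seen]
∅ --y--> ∅  [seen]
{q1,q2,q3} --x--> {q0,q1,q2,q3}  [new]
{q1,q2,q3} --y--> {q0,q1,q2,q3}  [seen]
{q0,q1,q2,q3} --x--> {q0,q1,q2,q3}  [seen]
{q0,q1,q2,q3} --y--> {q0,q1,q2,q3}  [seen]
Reachable DFA states: {q0}, {q1}, ∅, {q1,q2,q3}, {q0,q1,q2,q3}.

5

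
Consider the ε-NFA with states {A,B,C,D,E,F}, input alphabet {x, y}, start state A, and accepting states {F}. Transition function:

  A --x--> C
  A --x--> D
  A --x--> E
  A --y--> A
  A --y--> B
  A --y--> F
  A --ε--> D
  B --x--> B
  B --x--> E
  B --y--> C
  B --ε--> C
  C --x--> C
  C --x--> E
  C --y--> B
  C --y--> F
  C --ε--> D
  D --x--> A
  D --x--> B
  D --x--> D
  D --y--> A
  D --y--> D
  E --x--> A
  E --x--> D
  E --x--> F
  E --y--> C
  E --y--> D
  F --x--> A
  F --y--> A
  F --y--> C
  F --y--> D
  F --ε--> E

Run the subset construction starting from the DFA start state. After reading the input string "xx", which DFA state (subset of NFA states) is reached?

Start: {A,D}.
δ(A,x) = {C,D,E}; δ(D,x) = {A,B,D}.
Union: {A,B,C,D,E}.
After x: {A,B,C,D,E}.
δ(A,x) = {C,D,E}; δ(B,x) = {B,E}; δ(C,x) = {C,E}; δ(D,x) = {A,B,D}; δ(E,x) = {A,D,F}.
Union: {A,B,C,D,E,F}.
After x: {A,B,C,D,E,F}.

{A,B,C,D,E,F}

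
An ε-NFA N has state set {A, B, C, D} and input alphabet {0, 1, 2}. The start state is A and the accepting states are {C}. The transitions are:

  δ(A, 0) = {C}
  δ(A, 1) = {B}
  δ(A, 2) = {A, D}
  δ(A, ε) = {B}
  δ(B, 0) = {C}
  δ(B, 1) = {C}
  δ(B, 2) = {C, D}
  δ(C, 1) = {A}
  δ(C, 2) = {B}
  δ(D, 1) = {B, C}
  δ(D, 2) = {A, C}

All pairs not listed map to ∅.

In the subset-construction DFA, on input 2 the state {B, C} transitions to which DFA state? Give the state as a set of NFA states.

{B, C, D}

δ(B,2) = {C, D}; δ(C,2) = {B}.
Union: {B, C, D}.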